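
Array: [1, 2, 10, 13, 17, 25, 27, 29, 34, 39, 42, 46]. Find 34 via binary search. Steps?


Search for 34:
[0,11] mid=5 arr[5]=25
[6,11] mid=8 arr[8]=34
Total: 2 comparisons


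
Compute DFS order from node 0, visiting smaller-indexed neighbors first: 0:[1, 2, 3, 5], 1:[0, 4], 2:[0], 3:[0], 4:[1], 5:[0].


DFS stack-based: start with [0]
Visit order: [0, 1, 4, 2, 3, 5]


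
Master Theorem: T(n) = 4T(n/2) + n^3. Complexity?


a=4, b=2, c=3. log_2(4)=2 < c=3. Case 3: O(n^c) = O(n^3)
Complexity: O(n^3)


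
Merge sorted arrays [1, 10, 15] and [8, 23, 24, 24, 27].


Compare heads, take smaller each step.
Merged: [1, 8, 10, 15, 23, 24, 24, 27]


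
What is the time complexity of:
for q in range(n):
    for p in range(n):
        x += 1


Per nesting level: O(n) * O(n) = O(n^2)
Complexity: O(n^2)


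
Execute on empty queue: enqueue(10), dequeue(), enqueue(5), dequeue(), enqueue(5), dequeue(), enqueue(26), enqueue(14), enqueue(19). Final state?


enqueue(10) -> [10]
dequeue() returns 10 -> []
enqueue(5) -> [5]
dequeue() returns 5 -> []
enqueue(5) -> [5]
dequeue() returns 5 -> []
enqueue(26) -> [26]
enqueue(14) -> [26, 14]
enqueue(19) -> [26, 14, 19]
Final queue (front to back): [26, 14, 19]


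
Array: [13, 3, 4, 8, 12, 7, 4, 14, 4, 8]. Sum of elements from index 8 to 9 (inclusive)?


Prefix sums: [0, 13, 16, 20, 28, 40, 47, 51, 65, 69, 77]
Sum[8..9] = prefix[10] - prefix[8] = 77 - 65 = 12


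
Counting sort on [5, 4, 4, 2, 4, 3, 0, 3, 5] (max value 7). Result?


Count array: [1, 0, 1, 2, 3, 2, 0, 0]
Reconstruct: [0, 2, 3, 3, 4, 4, 4, 5, 5]


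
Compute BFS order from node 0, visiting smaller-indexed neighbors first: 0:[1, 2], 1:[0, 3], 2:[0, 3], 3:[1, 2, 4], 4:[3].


BFS queue: start with [0]
Visit order: [0, 1, 2, 3, 4]


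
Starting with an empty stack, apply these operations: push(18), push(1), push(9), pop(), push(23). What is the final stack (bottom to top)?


push(18) -> [18]
push(1) -> [18, 1]
push(9) -> [18, 1, 9]
pop() returns 9 -> [18, 1]
push(23) -> [18, 1, 23]
Final stack (bottom to top): [18, 1, 23]


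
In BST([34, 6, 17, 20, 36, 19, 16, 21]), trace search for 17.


BST root = 34
Search for 17: compare at each node
Path: [34, 6, 17]


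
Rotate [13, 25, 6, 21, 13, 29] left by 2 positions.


Left rotate by 2: [6, 21, 13, 29, 13, 25]


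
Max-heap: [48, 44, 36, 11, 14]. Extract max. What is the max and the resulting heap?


Max = 48
Replace root with last, heapify down
Resulting heap: [44, 14, 36, 11]


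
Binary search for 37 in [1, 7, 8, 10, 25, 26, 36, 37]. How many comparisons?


Search for 37:
[0,7] mid=3 arr[3]=10
[4,7] mid=5 arr[5]=26
[6,7] mid=6 arr[6]=36
[7,7] mid=7 arr[7]=37
Total: 4 comparisons


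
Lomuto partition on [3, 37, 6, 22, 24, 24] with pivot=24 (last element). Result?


Elements <= 24 go left of pivot.
Result: [3, 6, 22, 24, 24, 37], pivot at index 4


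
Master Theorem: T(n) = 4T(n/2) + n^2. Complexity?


a=4, b=2, c=2. log_2(4)=2 = c=2. Case 2: O(n^c log n) = O(n^2 log n)
Complexity: O(n^2 log n)


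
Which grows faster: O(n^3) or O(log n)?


logarithmic grows slower than cubic
O(log n) is asymptotically smaller; O(n^3) grows faster


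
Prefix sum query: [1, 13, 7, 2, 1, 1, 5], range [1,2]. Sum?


Prefix sums: [0, 1, 14, 21, 23, 24, 25, 30]
Sum[1..2] = prefix[3] - prefix[1] = 21 - 1 = 20


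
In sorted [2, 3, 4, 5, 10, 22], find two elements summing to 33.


Two pointers: lo=0, hi=5
No pair sums to 33


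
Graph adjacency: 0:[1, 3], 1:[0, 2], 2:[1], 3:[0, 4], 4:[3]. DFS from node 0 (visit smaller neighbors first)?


DFS stack-based: start with [0]
Visit order: [0, 1, 2, 3, 4]


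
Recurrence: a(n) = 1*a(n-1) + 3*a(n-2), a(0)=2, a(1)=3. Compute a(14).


Build bottom-up:
...a(12)=34578, a(13)=79587, a(14)=1*79587+3*34578=183321


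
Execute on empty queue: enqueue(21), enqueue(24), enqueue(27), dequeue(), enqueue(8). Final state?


enqueue(21) -> [21]
enqueue(24) -> [21, 24]
enqueue(27) -> [21, 24, 27]
dequeue() returns 21 -> [24, 27]
enqueue(8) -> [24, 27, 8]
Final queue (front to back): [24, 27, 8]


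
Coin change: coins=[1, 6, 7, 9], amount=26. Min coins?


dp[0]=0; dp[i]=1+min(dp[i-c] for c in coins)
...dp[21]=3, dp[22]=3, dp[23]=3, dp[24]=3, dp[25]=3, dp[26]=4
Minimum coins for 26 = 4


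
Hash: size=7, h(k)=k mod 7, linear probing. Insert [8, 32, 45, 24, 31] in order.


Insertions: 8->slot 1; 32->slot 4; 45->slot 3; 24->slot 5; 31->slot 6
Table: [None, 8, None, 45, 32, 24, 31]


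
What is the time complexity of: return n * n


Analysis: constant-time operation, no loop
Complexity: O(1)


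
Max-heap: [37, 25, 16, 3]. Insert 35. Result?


Append 35: [37, 25, 16, 3, 35]
Bubble up: swap idx 4(35) with idx 1(25)
Result: [37, 35, 16, 3, 25]


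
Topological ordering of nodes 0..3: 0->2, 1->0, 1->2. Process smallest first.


Kahn's algorithm, process smallest node first
Order: [1, 0, 2, 3]


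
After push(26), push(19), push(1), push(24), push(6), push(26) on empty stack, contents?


push(26) -> [26]
push(19) -> [26, 19]
push(1) -> [26, 19, 1]
push(24) -> [26, 19, 1, 24]
push(6) -> [26, 19, 1, 24, 6]
push(26) -> [26, 19, 1, 24, 6, 26]
Final stack (bottom to top): [26, 19, 1, 24, 6, 26]


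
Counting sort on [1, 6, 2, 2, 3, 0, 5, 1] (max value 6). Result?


Count array: [1, 2, 2, 1, 0, 1, 1]
Reconstruct: [0, 1, 1, 2, 2, 3, 5, 6]


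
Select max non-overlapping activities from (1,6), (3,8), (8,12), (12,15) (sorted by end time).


Greedy: pick earliest-ending, then skip overlaps.
Selected (3 activities): [(1, 6), (8, 12), (12, 15)]


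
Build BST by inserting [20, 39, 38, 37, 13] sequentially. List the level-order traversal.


Root = 20; build tree by BST insertion.
Level-Order traversal: [20, 13, 39, 38, 37]


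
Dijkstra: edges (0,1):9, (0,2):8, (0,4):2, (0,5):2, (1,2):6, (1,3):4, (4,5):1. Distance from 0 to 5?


Dijkstra from 0:
Distances: {0: 0, 1: 9, 2: 8, 3: 13, 4: 2, 5: 2}
Shortest distance to 5 = 2, path = [0, 5]


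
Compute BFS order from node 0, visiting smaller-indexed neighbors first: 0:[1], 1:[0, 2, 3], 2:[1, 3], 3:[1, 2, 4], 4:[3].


BFS queue: start with [0]
Visit order: [0, 1, 2, 3, 4]


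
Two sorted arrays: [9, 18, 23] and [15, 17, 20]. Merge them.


Compare heads, take smaller each step.
Merged: [9, 15, 17, 18, 20, 23]


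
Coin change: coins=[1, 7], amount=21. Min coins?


dp[0]=0; dp[i]=1+min(dp[i-c] for c in coins)
...dp[16]=4, dp[17]=5, dp[18]=6, dp[19]=7, dp[20]=8, dp[21]=3
Minimum coins for 21 = 3


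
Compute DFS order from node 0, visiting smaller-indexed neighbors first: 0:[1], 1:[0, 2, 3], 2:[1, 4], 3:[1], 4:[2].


DFS stack-based: start with [0]
Visit order: [0, 1, 2, 4, 3]


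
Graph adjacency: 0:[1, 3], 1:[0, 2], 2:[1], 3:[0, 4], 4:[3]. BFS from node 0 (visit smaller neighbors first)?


BFS queue: start with [0]
Visit order: [0, 1, 3, 2, 4]


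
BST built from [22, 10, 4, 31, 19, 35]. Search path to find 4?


BST root = 22
Search for 4: compare at each node
Path: [22, 10, 4]


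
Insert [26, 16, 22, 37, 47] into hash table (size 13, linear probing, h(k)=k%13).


Insertions: 26->slot 0; 16->slot 3; 22->slot 9; 37->slot 11; 47->slot 8
Table: [26, None, None, 16, None, None, None, None, 47, 22, None, 37, None]


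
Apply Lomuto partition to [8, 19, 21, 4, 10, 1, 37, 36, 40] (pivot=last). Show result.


Elements <= 40 go left of pivot.
Result: [8, 19, 21, 4, 10, 1, 37, 36, 40], pivot at index 8


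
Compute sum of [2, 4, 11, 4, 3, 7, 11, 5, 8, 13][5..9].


Prefix sums: [0, 2, 6, 17, 21, 24, 31, 42, 47, 55, 68]
Sum[5..9] = prefix[10] - prefix[5] = 68 - 24 = 44


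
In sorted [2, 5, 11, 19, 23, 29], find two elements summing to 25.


Two pointers: lo=0, hi=5
Found pair: (2, 23) summing to 25


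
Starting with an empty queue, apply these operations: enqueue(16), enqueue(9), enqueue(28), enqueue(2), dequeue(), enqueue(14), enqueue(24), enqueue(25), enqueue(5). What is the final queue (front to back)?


enqueue(16) -> [16]
enqueue(9) -> [16, 9]
enqueue(28) -> [16, 9, 28]
enqueue(2) -> [16, 9, 28, 2]
dequeue() returns 16 -> [9, 28, 2]
enqueue(14) -> [9, 28, 2, 14]
enqueue(24) -> [9, 28, 2, 14, 24]
enqueue(25) -> [9, 28, 2, 14, 24, 25]
enqueue(5) -> [9, 28, 2, 14, 24, 25, 5]
Final queue (front to back): [9, 28, 2, 14, 24, 25, 5]


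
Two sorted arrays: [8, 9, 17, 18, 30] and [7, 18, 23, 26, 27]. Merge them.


Compare heads, take smaller each step.
Merged: [7, 8, 9, 17, 18, 18, 23, 26, 27, 30]


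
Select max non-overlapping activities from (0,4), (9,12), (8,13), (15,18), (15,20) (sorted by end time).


Greedy: pick earliest-ending, then skip overlaps.
Selected (3 activities): [(0, 4), (9, 12), (15, 18)]


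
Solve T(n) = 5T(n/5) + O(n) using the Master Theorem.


a=5, b=5, c=1. log_5(5)=1 = c=1. Case 2: O(n^c log n) = O(n log n)
Complexity: O(n log n)


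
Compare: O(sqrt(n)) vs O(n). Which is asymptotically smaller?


sublinear grows slower than linear
O(sqrt(n)) is asymptotically smaller; O(n) grows faster


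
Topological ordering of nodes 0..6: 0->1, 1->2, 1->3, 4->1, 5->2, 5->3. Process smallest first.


Kahn's algorithm, process smallest node first
Order: [0, 4, 1, 5, 2, 3, 6]


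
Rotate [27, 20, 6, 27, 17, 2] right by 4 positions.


Right rotate by 4: [6, 27, 17, 2, 27, 20]


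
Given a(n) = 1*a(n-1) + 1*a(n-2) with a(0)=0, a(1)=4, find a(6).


Build bottom-up:
...a(4)=12, a(5)=20, a(6)=1*20+1*12=32


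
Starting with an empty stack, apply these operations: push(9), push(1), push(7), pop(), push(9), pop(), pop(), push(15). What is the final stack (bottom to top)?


push(9) -> [9]
push(1) -> [9, 1]
push(7) -> [9, 1, 7]
pop() returns 7 -> [9, 1]
push(9) -> [9, 1, 9]
pop() returns 9 -> [9, 1]
pop() returns 1 -> [9]
push(15) -> [9, 15]
Final stack (bottom to top): [9, 15]


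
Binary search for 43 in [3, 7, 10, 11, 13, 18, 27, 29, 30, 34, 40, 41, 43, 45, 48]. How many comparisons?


Search for 43:
[0,14] mid=7 arr[7]=29
[8,14] mid=11 arr[11]=41
[12,14] mid=13 arr[13]=45
[12,12] mid=12 arr[12]=43
Total: 4 comparisons


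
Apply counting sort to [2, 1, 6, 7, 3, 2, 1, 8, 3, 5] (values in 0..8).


Count array: [0, 2, 2, 2, 0, 1, 1, 1, 1]
Reconstruct: [1, 1, 2, 2, 3, 3, 5, 6, 7, 8]


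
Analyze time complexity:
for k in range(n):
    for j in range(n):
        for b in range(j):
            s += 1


Per nesting level: O(n) * O(n) * O(n) [triangular over j] = O(n^3)
Complexity: O(n^3)


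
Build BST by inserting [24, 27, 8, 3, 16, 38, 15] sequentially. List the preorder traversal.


Root = 24; build tree by BST insertion.
Preorder traversal: [24, 8, 3, 16, 15, 27, 38]


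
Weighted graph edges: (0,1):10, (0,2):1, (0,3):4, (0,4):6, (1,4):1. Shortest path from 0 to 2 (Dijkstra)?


Dijkstra from 0:
Distances: {0: 0, 1: 7, 2: 1, 3: 4, 4: 6}
Shortest distance to 2 = 1, path = [0, 2]


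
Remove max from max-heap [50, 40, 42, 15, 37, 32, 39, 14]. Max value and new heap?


Max = 50
Replace root with last, heapify down
Resulting heap: [42, 40, 39, 15, 37, 32, 14]


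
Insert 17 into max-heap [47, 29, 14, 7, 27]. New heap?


Append 17: [47, 29, 14, 7, 27, 17]
Bubble up: swap idx 5(17) with idx 2(14)
Result: [47, 29, 17, 7, 27, 14]


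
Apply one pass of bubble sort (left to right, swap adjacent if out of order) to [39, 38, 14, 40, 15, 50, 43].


After one pass: [38, 14, 39, 15, 40, 43, 50]


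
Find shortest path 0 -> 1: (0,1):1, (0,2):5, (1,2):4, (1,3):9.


Dijkstra from 0:
Distances: {0: 0, 1: 1, 2: 5, 3: 10}
Shortest distance to 1 = 1, path = [0, 1]


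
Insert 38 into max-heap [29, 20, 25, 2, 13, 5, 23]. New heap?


Append 38: [29, 20, 25, 2, 13, 5, 23, 38]
Bubble up: swap idx 7(38) with idx 3(2); swap idx 3(38) with idx 1(20); swap idx 1(38) with idx 0(29)
Result: [38, 29, 25, 20, 13, 5, 23, 2]


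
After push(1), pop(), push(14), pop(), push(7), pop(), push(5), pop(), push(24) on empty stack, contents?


push(1) -> [1]
pop() returns 1 -> []
push(14) -> [14]
pop() returns 14 -> []
push(7) -> [7]
pop() returns 7 -> []
push(5) -> [5]
pop() returns 5 -> []
push(24) -> [24]
Final stack (bottom to top): [24]


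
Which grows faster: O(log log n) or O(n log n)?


double-logarithmic grows slower than linearithmic
O(log log n) is asymptotically smaller; O(n log n) grows faster


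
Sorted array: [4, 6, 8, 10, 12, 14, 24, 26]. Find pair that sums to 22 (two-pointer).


Two pointers: lo=0, hi=7
Found pair: (8, 14) summing to 22


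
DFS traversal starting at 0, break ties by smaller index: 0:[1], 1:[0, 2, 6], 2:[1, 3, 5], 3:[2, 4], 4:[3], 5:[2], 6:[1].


DFS stack-based: start with [0]
Visit order: [0, 1, 2, 3, 4, 5, 6]


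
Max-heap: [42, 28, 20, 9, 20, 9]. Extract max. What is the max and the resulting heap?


Max = 42
Replace root with last, heapify down
Resulting heap: [28, 20, 20, 9, 9]


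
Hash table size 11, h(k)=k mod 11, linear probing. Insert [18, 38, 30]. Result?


Insertions: 18->slot 7; 38->slot 5; 30->slot 8
Table: [None, None, None, None, None, 38, None, 18, 30, None, None]


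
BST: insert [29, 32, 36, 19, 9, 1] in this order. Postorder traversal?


Root = 29; build tree by BST insertion.
Postorder traversal: [1, 9, 19, 36, 32, 29]


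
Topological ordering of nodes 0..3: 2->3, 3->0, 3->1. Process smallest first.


Kahn's algorithm, process smallest node first
Order: [2, 3, 0, 1]


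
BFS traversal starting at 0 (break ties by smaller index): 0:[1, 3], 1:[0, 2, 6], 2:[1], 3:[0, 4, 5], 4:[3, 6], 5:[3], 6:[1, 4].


BFS queue: start with [0]
Visit order: [0, 1, 3, 2, 6, 4, 5]


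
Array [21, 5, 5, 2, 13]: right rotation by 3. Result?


Right rotate by 3: [5, 2, 13, 21, 5]


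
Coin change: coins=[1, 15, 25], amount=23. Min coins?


dp[0]=0; dp[i]=1+min(dp[i-c] for c in coins)
...dp[18]=4, dp[19]=5, dp[20]=6, dp[21]=7, dp[22]=8, dp[23]=9
Minimum coins for 23 = 9


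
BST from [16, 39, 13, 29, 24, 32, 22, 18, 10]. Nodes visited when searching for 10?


BST root = 16
Search for 10: compare at each node
Path: [16, 13, 10]


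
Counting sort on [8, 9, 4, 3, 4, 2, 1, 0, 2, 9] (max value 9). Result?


Count array: [1, 1, 2, 1, 2, 0, 0, 0, 1, 2]
Reconstruct: [0, 1, 2, 2, 3, 4, 4, 8, 9, 9]


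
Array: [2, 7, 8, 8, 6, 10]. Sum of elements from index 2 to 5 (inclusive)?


Prefix sums: [0, 2, 9, 17, 25, 31, 41]
Sum[2..5] = prefix[6] - prefix[2] = 41 - 9 = 32


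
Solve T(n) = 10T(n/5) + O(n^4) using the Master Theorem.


a=10, b=5, c=4. log_5(10)=1.431 < c=4. Case 3: O(n^c) = O(n^4)
Complexity: O(n^4)


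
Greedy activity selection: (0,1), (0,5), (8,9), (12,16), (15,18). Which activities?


Greedy: pick earliest-ending, then skip overlaps.
Selected (3 activities): [(0, 1), (8, 9), (12, 16)]


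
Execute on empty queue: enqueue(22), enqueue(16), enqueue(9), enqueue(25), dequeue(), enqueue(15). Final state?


enqueue(22) -> [22]
enqueue(16) -> [22, 16]
enqueue(9) -> [22, 16, 9]
enqueue(25) -> [22, 16, 9, 25]
dequeue() returns 22 -> [16, 9, 25]
enqueue(15) -> [16, 9, 25, 15]
Final queue (front to back): [16, 9, 25, 15]


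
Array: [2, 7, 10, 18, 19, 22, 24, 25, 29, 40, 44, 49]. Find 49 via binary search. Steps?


Search for 49:
[0,11] mid=5 arr[5]=22
[6,11] mid=8 arr[8]=29
[9,11] mid=10 arr[10]=44
[11,11] mid=11 arr[11]=49
Total: 4 comparisons


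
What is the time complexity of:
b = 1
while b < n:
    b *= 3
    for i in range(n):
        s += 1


Per nesting level: O(log n) * O(n) = O(n log n)
Complexity: O(n log n)


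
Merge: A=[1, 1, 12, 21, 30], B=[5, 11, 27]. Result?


Compare heads, take smaller each step.
Merged: [1, 1, 5, 11, 12, 21, 27, 30]


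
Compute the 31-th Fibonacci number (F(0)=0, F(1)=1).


F(n)=F(n-1)+F(n-2)
...F(29)=514229, F(30)=832040, F(31)=1346269


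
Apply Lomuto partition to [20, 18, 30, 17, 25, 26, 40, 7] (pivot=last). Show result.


Elements <= 7 go left of pivot.
Result: [7, 18, 30, 17, 25, 26, 40, 20], pivot at index 0


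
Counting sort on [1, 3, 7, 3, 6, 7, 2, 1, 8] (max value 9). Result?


Count array: [0, 2, 1, 2, 0, 0, 1, 2, 1, 0]
Reconstruct: [1, 1, 2, 3, 3, 6, 7, 7, 8]


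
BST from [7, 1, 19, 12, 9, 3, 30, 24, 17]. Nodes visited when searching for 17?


BST root = 7
Search for 17: compare at each node
Path: [7, 19, 12, 17]


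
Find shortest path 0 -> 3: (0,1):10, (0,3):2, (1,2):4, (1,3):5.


Dijkstra from 0:
Distances: {0: 0, 1: 7, 2: 11, 3: 2}
Shortest distance to 3 = 2, path = [0, 3]


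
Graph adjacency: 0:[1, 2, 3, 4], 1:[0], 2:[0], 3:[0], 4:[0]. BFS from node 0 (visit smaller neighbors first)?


BFS queue: start with [0]
Visit order: [0, 1, 2, 3, 4]


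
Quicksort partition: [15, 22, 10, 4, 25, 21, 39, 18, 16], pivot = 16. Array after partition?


Elements <= 16 go left of pivot.
Result: [15, 10, 4, 16, 25, 21, 39, 18, 22], pivot at index 3


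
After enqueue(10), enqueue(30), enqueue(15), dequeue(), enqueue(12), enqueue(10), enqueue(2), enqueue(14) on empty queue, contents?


enqueue(10) -> [10]
enqueue(30) -> [10, 30]
enqueue(15) -> [10, 30, 15]
dequeue() returns 10 -> [30, 15]
enqueue(12) -> [30, 15, 12]
enqueue(10) -> [30, 15, 12, 10]
enqueue(2) -> [30, 15, 12, 10, 2]
enqueue(14) -> [30, 15, 12, 10, 2, 14]
Final queue (front to back): [30, 15, 12, 10, 2, 14]


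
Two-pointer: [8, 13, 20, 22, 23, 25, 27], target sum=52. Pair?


Two pointers: lo=0, hi=6
Found pair: (25, 27) summing to 52


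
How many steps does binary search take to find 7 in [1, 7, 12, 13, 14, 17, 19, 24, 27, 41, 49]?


Search for 7:
[0,10] mid=5 arr[5]=17
[0,4] mid=2 arr[2]=12
[0,1] mid=0 arr[0]=1
[1,1] mid=1 arr[1]=7
Total: 4 comparisons


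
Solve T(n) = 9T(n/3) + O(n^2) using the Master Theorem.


a=9, b=3, c=2. log_3(9)=2 = c=2. Case 2: O(n^c log n) = O(n^2 log n)
Complexity: O(n^2 log n)


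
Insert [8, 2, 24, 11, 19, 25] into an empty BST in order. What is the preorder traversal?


Root = 8; build tree by BST insertion.
Preorder traversal: [8, 2, 24, 11, 19, 25]


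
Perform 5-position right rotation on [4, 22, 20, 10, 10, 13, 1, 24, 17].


Right rotate by 5: [10, 13, 1, 24, 17, 4, 22, 20, 10]


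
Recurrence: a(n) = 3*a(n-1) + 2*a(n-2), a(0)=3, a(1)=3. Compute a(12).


Build bottom-up:
...a(10)=373119, a(11)=1328883, a(12)=3*1328883+2*373119=4732887


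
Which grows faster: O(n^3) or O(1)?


constant grows slower than cubic
O(1) is asymptotically smaller; O(n^3) grows faster


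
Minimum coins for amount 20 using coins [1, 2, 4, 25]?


dp[0]=0; dp[i]=1+min(dp[i-c] for c in coins)
...dp[15]=5, dp[16]=4, dp[17]=5, dp[18]=5, dp[19]=6, dp[20]=5
Minimum coins for 20 = 5


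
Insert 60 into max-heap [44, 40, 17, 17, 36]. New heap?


Append 60: [44, 40, 17, 17, 36, 60]
Bubble up: swap idx 5(60) with idx 2(17); swap idx 2(60) with idx 0(44)
Result: [60, 40, 44, 17, 36, 17]


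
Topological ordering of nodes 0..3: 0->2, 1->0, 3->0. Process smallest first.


Kahn's algorithm, process smallest node first
Order: [1, 3, 0, 2]


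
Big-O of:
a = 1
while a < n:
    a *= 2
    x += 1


Per nesting level: O(log n) = O(log n)
Complexity: O(log n)


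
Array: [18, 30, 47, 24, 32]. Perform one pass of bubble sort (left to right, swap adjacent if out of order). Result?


After one pass: [18, 30, 24, 32, 47]


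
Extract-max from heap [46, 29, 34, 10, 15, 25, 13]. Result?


Max = 46
Replace root with last, heapify down
Resulting heap: [34, 29, 25, 10, 15, 13]


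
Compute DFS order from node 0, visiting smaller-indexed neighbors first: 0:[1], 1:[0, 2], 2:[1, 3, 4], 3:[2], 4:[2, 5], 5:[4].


DFS stack-based: start with [0]
Visit order: [0, 1, 2, 3, 4, 5]


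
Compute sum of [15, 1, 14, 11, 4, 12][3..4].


Prefix sums: [0, 15, 16, 30, 41, 45, 57]
Sum[3..4] = prefix[5] - prefix[3] = 45 - 30 = 15


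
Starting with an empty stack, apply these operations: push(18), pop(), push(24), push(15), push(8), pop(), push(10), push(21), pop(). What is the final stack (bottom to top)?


push(18) -> [18]
pop() returns 18 -> []
push(24) -> [24]
push(15) -> [24, 15]
push(8) -> [24, 15, 8]
pop() returns 8 -> [24, 15]
push(10) -> [24, 15, 10]
push(21) -> [24, 15, 10, 21]
pop() returns 21 -> [24, 15, 10]
Final stack (bottom to top): [24, 15, 10]


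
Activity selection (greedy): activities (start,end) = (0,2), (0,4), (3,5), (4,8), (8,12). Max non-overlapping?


Greedy: pick earliest-ending, then skip overlaps.
Selected (3 activities): [(0, 2), (3, 5), (8, 12)]


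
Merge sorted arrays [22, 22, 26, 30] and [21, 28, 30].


Compare heads, take smaller each step.
Merged: [21, 22, 22, 26, 28, 30, 30]


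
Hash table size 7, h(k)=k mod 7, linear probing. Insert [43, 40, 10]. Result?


Insertions: 43->slot 1; 40->slot 5; 10->slot 3
Table: [None, 43, None, 10, None, 40, None]


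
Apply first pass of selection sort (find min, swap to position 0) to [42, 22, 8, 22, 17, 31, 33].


After one pass: [8, 22, 42, 22, 17, 31, 33]


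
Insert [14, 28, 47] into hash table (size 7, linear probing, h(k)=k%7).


Insertions: 14->slot 0; 28->slot 1; 47->slot 5
Table: [14, 28, None, None, None, 47, None]


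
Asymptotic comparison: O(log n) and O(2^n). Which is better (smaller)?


logarithmic grows slower than exponential
O(log n) is asymptotically smaller; O(2^n) grows faster


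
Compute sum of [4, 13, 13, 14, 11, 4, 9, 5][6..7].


Prefix sums: [0, 4, 17, 30, 44, 55, 59, 68, 73]
Sum[6..7] = prefix[8] - prefix[6] = 73 - 59 = 14


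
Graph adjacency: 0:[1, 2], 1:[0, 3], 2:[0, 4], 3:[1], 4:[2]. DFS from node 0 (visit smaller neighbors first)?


DFS stack-based: start with [0]
Visit order: [0, 1, 3, 2, 4]


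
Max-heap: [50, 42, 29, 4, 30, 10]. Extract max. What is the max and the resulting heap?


Max = 50
Replace root with last, heapify down
Resulting heap: [42, 30, 29, 4, 10]


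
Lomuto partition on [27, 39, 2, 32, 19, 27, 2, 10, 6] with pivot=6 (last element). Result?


Elements <= 6 go left of pivot.
Result: [2, 2, 6, 32, 19, 27, 39, 10, 27], pivot at index 2


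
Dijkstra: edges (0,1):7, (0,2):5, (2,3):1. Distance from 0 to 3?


Dijkstra from 0:
Distances: {0: 0, 1: 7, 2: 5, 3: 6}
Shortest distance to 3 = 6, path = [0, 2, 3]


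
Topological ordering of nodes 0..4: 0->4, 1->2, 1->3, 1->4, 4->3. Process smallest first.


Kahn's algorithm, process smallest node first
Order: [0, 1, 2, 4, 3]


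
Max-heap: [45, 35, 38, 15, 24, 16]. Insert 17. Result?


Append 17: [45, 35, 38, 15, 24, 16, 17]
Bubble up: no swaps needed
Result: [45, 35, 38, 15, 24, 16, 17]


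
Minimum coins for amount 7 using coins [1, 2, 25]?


dp[0]=0; dp[i]=1+min(dp[i-c] for c in coins)
...dp[2]=1, dp[3]=2, dp[4]=2, dp[5]=3, dp[6]=3, dp[7]=4
Minimum coins for 7 = 4


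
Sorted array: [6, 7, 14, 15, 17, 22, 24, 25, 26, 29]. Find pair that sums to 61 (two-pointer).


Two pointers: lo=0, hi=9
No pair sums to 61


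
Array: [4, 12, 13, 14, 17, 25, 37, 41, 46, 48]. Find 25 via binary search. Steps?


Search for 25:
[0,9] mid=4 arr[4]=17
[5,9] mid=7 arr[7]=41
[5,6] mid=5 arr[5]=25
Total: 3 comparisons


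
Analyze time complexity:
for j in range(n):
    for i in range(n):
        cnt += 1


Per nesting level: O(n) * O(n) = O(n^2)
Complexity: O(n^2)


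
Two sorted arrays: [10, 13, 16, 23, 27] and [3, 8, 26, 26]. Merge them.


Compare heads, take smaller each step.
Merged: [3, 8, 10, 13, 16, 23, 26, 26, 27]


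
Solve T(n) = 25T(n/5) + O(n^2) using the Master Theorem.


a=25, b=5, c=2. log_5(25)=2 = c=2. Case 2: O(n^c log n) = O(n^2 log n)
Complexity: O(n^2 log n)


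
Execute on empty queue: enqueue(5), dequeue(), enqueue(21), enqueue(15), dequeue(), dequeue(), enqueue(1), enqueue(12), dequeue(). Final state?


enqueue(5) -> [5]
dequeue() returns 5 -> []
enqueue(21) -> [21]
enqueue(15) -> [21, 15]
dequeue() returns 21 -> [15]
dequeue() returns 15 -> []
enqueue(1) -> [1]
enqueue(12) -> [1, 12]
dequeue() returns 1 -> [12]
Final queue (front to back): [12]


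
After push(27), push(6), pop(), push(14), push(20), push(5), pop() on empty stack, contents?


push(27) -> [27]
push(6) -> [27, 6]
pop() returns 6 -> [27]
push(14) -> [27, 14]
push(20) -> [27, 14, 20]
push(5) -> [27, 14, 20, 5]
pop() returns 5 -> [27, 14, 20]
Final stack (bottom to top): [27, 14, 20]


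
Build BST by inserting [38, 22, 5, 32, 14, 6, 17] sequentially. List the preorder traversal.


Root = 38; build tree by BST insertion.
Preorder traversal: [38, 22, 5, 14, 6, 17, 32]


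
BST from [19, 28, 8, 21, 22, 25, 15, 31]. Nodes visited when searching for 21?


BST root = 19
Search for 21: compare at each node
Path: [19, 28, 21]


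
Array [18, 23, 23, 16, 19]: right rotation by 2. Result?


Right rotate by 2: [16, 19, 18, 23, 23]


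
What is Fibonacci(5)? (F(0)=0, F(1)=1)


F(n)=F(n-1)+F(n-2)
...F(3)=2, F(4)=3, F(5)=5


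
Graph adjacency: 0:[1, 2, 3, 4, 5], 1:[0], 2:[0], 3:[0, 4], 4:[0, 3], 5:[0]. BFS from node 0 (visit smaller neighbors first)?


BFS queue: start with [0]
Visit order: [0, 1, 2, 3, 4, 5]


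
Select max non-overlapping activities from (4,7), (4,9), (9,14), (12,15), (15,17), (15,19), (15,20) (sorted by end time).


Greedy: pick earliest-ending, then skip overlaps.
Selected (3 activities): [(4, 7), (9, 14), (15, 17)]


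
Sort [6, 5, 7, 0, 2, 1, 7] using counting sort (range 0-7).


Count array: [1, 1, 1, 0, 0, 1, 1, 2]
Reconstruct: [0, 1, 2, 5, 6, 7, 7]


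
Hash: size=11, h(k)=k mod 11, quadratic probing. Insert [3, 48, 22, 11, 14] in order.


Insertions: 3->slot 3; 48->slot 4; 22->slot 0; 11->slot 1; 14->slot 7
Table: [22, 11, None, 3, 48, None, None, 14, None, None, None]


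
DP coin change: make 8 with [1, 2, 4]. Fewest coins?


dp[0]=0; dp[i]=1+min(dp[i-c] for c in coins)
...dp[3]=2, dp[4]=1, dp[5]=2, dp[6]=2, dp[7]=3, dp[8]=2
Minimum coins for 8 = 2


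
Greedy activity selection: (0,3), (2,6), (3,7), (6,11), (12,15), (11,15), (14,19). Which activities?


Greedy: pick earliest-ending, then skip overlaps.
Selected (3 activities): [(0, 3), (3, 7), (12, 15)]


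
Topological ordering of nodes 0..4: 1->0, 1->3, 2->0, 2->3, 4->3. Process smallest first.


Kahn's algorithm, process smallest node first
Order: [1, 2, 0, 4, 3]


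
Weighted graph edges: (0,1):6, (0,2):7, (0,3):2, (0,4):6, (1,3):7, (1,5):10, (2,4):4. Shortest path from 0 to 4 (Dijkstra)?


Dijkstra from 0:
Distances: {0: 0, 1: 6, 2: 7, 3: 2, 4: 6, 5: 16}
Shortest distance to 4 = 6, path = [0, 4]


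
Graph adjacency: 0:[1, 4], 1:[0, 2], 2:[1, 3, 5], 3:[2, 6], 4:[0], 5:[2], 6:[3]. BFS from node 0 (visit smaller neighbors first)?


BFS queue: start with [0]
Visit order: [0, 1, 4, 2, 3, 5, 6]


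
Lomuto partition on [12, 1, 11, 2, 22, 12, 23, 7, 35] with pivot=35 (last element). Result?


Elements <= 35 go left of pivot.
Result: [12, 1, 11, 2, 22, 12, 23, 7, 35], pivot at index 8


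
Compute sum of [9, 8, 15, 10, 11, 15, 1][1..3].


Prefix sums: [0, 9, 17, 32, 42, 53, 68, 69]
Sum[1..3] = prefix[4] - prefix[1] = 42 - 9 = 33


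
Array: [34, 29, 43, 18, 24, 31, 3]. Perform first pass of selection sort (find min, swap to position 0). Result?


After one pass: [3, 29, 43, 18, 24, 31, 34]


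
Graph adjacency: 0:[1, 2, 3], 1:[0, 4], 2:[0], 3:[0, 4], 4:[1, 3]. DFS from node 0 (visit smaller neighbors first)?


DFS stack-based: start with [0]
Visit order: [0, 1, 4, 3, 2]


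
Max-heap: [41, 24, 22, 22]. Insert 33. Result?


Append 33: [41, 24, 22, 22, 33]
Bubble up: swap idx 4(33) with idx 1(24)
Result: [41, 33, 22, 22, 24]


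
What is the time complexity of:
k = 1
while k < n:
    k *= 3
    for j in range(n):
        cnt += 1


Per nesting level: O(log n) * O(n) = O(n log n)
Complexity: O(n log n)


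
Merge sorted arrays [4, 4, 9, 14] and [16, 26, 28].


Compare heads, take smaller each step.
Merged: [4, 4, 9, 14, 16, 26, 28]


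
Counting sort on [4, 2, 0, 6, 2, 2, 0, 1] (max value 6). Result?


Count array: [2, 1, 3, 0, 1, 0, 1]
Reconstruct: [0, 0, 1, 2, 2, 2, 4, 6]


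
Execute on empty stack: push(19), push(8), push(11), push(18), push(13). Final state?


push(19) -> [19]
push(8) -> [19, 8]
push(11) -> [19, 8, 11]
push(18) -> [19, 8, 11, 18]
push(13) -> [19, 8, 11, 18, 13]
Final stack (bottom to top): [19, 8, 11, 18, 13]


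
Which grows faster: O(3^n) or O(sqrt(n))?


sublinear grows slower than exponential (base 3)
O(sqrt(n)) is asymptotically smaller; O(3^n) grows faster


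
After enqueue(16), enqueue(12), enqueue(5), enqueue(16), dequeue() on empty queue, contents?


enqueue(16) -> [16]
enqueue(12) -> [16, 12]
enqueue(5) -> [16, 12, 5]
enqueue(16) -> [16, 12, 5, 16]
dequeue() returns 16 -> [12, 5, 16]
Final queue (front to back): [12, 5, 16]


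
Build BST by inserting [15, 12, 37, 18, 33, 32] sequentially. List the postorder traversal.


Root = 15; build tree by BST insertion.
Postorder traversal: [12, 32, 33, 18, 37, 15]


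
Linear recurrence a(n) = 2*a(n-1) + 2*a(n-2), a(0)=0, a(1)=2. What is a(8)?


Build bottom-up:
...a(6)=240, a(7)=656, a(8)=2*656+2*240=1792


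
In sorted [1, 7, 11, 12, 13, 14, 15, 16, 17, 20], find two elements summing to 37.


Two pointers: lo=0, hi=9
Found pair: (17, 20) summing to 37


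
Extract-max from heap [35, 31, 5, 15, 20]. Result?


Max = 35
Replace root with last, heapify down
Resulting heap: [31, 20, 5, 15]


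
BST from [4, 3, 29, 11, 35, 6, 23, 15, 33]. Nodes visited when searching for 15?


BST root = 4
Search for 15: compare at each node
Path: [4, 29, 11, 23, 15]


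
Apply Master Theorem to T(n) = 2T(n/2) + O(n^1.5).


a=2, b=2, c=1.5. log_2(2)=1 < c=1.5. Case 3: O(n^c) = O(n^1.500)
Complexity: O(n^1.500)


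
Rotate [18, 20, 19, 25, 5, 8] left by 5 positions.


Left rotate by 5: [8, 18, 20, 19, 25, 5]


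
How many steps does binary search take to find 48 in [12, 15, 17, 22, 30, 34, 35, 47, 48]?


Search for 48:
[0,8] mid=4 arr[4]=30
[5,8] mid=6 arr[6]=35
[7,8] mid=7 arr[7]=47
[8,8] mid=8 arr[8]=48
Total: 4 comparisons


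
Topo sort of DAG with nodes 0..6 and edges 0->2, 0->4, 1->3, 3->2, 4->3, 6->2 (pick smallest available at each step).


Kahn's algorithm, process smallest node first
Order: [0, 1, 4, 3, 5, 6, 2]


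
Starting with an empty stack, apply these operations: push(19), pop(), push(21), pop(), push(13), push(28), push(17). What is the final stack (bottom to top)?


push(19) -> [19]
pop() returns 19 -> []
push(21) -> [21]
pop() returns 21 -> []
push(13) -> [13]
push(28) -> [13, 28]
push(17) -> [13, 28, 17]
Final stack (bottom to top): [13, 28, 17]


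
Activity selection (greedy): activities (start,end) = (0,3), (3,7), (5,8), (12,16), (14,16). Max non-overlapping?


Greedy: pick earliest-ending, then skip overlaps.
Selected (3 activities): [(0, 3), (3, 7), (12, 16)]


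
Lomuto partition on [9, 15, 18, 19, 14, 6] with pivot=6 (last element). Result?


Elements <= 6 go left of pivot.
Result: [6, 15, 18, 19, 14, 9], pivot at index 0


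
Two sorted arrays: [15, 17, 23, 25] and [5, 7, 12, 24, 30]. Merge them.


Compare heads, take smaller each step.
Merged: [5, 7, 12, 15, 17, 23, 24, 25, 30]


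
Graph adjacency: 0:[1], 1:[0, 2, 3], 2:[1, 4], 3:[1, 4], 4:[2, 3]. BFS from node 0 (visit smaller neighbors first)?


BFS queue: start with [0]
Visit order: [0, 1, 2, 3, 4]


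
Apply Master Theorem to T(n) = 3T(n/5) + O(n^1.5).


a=3, b=5, c=1.5. log_5(3)=0.683 < c=1.5. Case 3: O(n^c) = O(n^1.500)
Complexity: O(n^1.500)


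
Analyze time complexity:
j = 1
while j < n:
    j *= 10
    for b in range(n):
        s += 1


Per nesting level: O(log n) * O(n) = O(n log n)
Complexity: O(n log n)


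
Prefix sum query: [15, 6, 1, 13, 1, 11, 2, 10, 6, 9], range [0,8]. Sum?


Prefix sums: [0, 15, 21, 22, 35, 36, 47, 49, 59, 65, 74]
Sum[0..8] = prefix[9] - prefix[0] = 65 - 0 = 65


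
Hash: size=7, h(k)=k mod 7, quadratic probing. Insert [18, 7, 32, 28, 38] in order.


Insertions: 18->slot 4; 7->slot 0; 32->slot 5; 28->slot 1; 38->slot 3
Table: [7, 28, None, 38, 18, 32, None]


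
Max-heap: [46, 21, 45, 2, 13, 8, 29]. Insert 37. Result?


Append 37: [46, 21, 45, 2, 13, 8, 29, 37]
Bubble up: swap idx 7(37) with idx 3(2); swap idx 3(37) with idx 1(21)
Result: [46, 37, 45, 21, 13, 8, 29, 2]


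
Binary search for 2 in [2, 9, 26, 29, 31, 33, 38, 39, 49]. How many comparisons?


Search for 2:
[0,8] mid=4 arr[4]=31
[0,3] mid=1 arr[1]=9
[0,0] mid=0 arr[0]=2
Total: 3 comparisons


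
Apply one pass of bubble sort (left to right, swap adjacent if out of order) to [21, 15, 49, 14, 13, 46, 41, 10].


After one pass: [15, 21, 14, 13, 46, 41, 10, 49]


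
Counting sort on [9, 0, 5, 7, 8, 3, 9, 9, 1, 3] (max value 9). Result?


Count array: [1, 1, 0, 2, 0, 1, 0, 1, 1, 3]
Reconstruct: [0, 1, 3, 3, 5, 7, 8, 9, 9, 9]


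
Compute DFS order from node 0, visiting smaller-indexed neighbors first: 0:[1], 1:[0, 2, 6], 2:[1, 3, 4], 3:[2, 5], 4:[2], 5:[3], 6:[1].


DFS stack-based: start with [0]
Visit order: [0, 1, 2, 3, 5, 4, 6]


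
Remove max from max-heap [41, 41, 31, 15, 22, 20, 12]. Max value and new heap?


Max = 41
Replace root with last, heapify down
Resulting heap: [41, 22, 31, 15, 12, 20]


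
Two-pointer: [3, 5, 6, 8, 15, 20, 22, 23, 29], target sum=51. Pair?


Two pointers: lo=0, hi=8
Found pair: (22, 29) summing to 51


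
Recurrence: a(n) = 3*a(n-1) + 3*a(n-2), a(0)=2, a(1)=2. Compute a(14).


Build bottom-up:
...a(12)=6894882, a(13)=26140482, a(14)=3*26140482+3*6894882=99106092


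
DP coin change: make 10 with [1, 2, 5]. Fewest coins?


dp[0]=0; dp[i]=1+min(dp[i-c] for c in coins)
...dp[5]=1, dp[6]=2, dp[7]=2, dp[8]=3, dp[9]=3, dp[10]=2
Minimum coins for 10 = 2


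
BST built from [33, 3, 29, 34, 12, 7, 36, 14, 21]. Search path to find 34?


BST root = 33
Search for 34: compare at each node
Path: [33, 34]


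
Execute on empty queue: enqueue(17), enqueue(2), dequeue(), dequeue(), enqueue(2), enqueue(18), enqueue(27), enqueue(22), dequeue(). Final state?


enqueue(17) -> [17]
enqueue(2) -> [17, 2]
dequeue() returns 17 -> [2]
dequeue() returns 2 -> []
enqueue(2) -> [2]
enqueue(18) -> [2, 18]
enqueue(27) -> [2, 18, 27]
enqueue(22) -> [2, 18, 27, 22]
dequeue() returns 2 -> [18, 27, 22]
Final queue (front to back): [18, 27, 22]


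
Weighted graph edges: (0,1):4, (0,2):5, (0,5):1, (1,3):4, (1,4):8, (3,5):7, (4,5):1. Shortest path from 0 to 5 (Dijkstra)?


Dijkstra from 0:
Distances: {0: 0, 1: 4, 2: 5, 3: 8, 4: 2, 5: 1}
Shortest distance to 5 = 1, path = [0, 5]


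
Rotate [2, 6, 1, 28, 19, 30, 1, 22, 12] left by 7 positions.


Left rotate by 7: [22, 12, 2, 6, 1, 28, 19, 30, 1]


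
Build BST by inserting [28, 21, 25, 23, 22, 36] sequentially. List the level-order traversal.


Root = 28; build tree by BST insertion.
Level-Order traversal: [28, 21, 36, 25, 23, 22]


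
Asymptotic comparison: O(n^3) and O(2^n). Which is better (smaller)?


cubic grows slower than exponential
O(n^3) is asymptotically smaller; O(2^n) grows faster


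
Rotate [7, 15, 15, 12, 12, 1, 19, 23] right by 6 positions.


Right rotate by 6: [15, 12, 12, 1, 19, 23, 7, 15]


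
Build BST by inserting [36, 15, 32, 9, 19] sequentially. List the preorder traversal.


Root = 36; build tree by BST insertion.
Preorder traversal: [36, 15, 9, 32, 19]


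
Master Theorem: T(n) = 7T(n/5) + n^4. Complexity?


a=7, b=5, c=4. log_5(7)=1.209 < c=4. Case 3: O(n^c) = O(n^4)
Complexity: O(n^4)


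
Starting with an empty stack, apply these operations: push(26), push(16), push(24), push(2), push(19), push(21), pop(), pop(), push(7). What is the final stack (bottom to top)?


push(26) -> [26]
push(16) -> [26, 16]
push(24) -> [26, 16, 24]
push(2) -> [26, 16, 24, 2]
push(19) -> [26, 16, 24, 2, 19]
push(21) -> [26, 16, 24, 2, 19, 21]
pop() returns 21 -> [26, 16, 24, 2, 19]
pop() returns 19 -> [26, 16, 24, 2]
push(7) -> [26, 16, 24, 2, 7]
Final stack (bottom to top): [26, 16, 24, 2, 7]


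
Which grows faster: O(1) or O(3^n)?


constant grows slower than exponential (base 3)
O(1) is asymptotically smaller; O(3^n) grows faster


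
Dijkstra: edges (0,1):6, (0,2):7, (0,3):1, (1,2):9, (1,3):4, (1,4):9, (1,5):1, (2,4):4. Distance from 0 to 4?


Dijkstra from 0:
Distances: {0: 0, 1: 5, 2: 7, 3: 1, 4: 11, 5: 6}
Shortest distance to 4 = 11, path = [0, 2, 4]


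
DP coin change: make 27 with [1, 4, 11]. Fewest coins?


dp[0]=0; dp[i]=1+min(dp[i-c] for c in coins)
...dp[22]=2, dp[23]=3, dp[24]=4, dp[25]=5, dp[26]=3, dp[27]=4
Minimum coins for 27 = 4


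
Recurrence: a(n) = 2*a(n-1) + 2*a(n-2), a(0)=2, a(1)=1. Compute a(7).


Build bottom-up:
...a(5)=108, a(6)=296, a(7)=2*296+2*108=808


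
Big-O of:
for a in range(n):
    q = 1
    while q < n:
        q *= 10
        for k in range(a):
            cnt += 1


Per nesting level: O(n) * O(log n) * O(n) [triangular over a] = O(n^2 log n)
Complexity: O(n^2 log n)


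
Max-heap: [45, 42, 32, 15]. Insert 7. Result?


Append 7: [45, 42, 32, 15, 7]
Bubble up: no swaps needed
Result: [45, 42, 32, 15, 7]


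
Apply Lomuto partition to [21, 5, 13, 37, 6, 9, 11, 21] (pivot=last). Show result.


Elements <= 21 go left of pivot.
Result: [21, 5, 13, 6, 9, 11, 21, 37], pivot at index 6


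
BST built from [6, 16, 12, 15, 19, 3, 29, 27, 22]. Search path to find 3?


BST root = 6
Search for 3: compare at each node
Path: [6, 3]


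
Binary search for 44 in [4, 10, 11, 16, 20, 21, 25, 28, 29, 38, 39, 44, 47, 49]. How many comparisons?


Search for 44:
[0,13] mid=6 arr[6]=25
[7,13] mid=10 arr[10]=39
[11,13] mid=12 arr[12]=47
[11,11] mid=11 arr[11]=44
Total: 4 comparisons


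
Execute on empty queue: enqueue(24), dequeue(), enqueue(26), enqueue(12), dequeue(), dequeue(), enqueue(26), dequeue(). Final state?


enqueue(24) -> [24]
dequeue() returns 24 -> []
enqueue(26) -> [26]
enqueue(12) -> [26, 12]
dequeue() returns 26 -> [12]
dequeue() returns 12 -> []
enqueue(26) -> [26]
dequeue() returns 26 -> []
Final queue (front to back): []


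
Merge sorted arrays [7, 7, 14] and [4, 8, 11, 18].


Compare heads, take smaller each step.
Merged: [4, 7, 7, 8, 11, 14, 18]


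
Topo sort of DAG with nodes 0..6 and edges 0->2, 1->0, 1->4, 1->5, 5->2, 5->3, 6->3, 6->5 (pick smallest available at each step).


Kahn's algorithm, process smallest node first
Order: [1, 0, 4, 6, 5, 2, 3]


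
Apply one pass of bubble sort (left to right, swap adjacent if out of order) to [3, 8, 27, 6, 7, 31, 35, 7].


After one pass: [3, 8, 6, 7, 27, 31, 7, 35]


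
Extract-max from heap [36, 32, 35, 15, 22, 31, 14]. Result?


Max = 36
Replace root with last, heapify down
Resulting heap: [35, 32, 31, 15, 22, 14]


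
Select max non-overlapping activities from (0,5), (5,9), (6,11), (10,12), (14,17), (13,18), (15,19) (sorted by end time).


Greedy: pick earliest-ending, then skip overlaps.
Selected (4 activities): [(0, 5), (5, 9), (10, 12), (14, 17)]


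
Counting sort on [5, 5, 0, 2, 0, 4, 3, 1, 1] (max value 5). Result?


Count array: [2, 2, 1, 1, 1, 2]
Reconstruct: [0, 0, 1, 1, 2, 3, 4, 5, 5]


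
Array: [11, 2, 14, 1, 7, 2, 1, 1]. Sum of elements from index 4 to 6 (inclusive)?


Prefix sums: [0, 11, 13, 27, 28, 35, 37, 38, 39]
Sum[4..6] = prefix[7] - prefix[4] = 38 - 28 = 10


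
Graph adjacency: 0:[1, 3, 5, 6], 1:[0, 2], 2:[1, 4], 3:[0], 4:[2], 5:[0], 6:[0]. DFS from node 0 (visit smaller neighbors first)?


DFS stack-based: start with [0]
Visit order: [0, 1, 2, 4, 3, 5, 6]
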